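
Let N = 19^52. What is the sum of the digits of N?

325

19^52 = 3127427491907749548018497790443751608857168317658177523074947729361
Sum of its 67 digits: 325.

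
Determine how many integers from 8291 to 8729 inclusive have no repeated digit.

251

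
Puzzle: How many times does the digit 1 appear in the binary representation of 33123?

33123 in base 2 is 1000000101100011.
The digit 1 appears 6 times.

6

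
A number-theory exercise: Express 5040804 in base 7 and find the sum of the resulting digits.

30

5040804 in base 7 is 60563136.
Digit sum: 6+0+5+6+3+1+3+6 = 30.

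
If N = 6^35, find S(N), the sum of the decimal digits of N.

135

6^35 = 1719070799748422591028658176
Sum of its 28 digits: 135.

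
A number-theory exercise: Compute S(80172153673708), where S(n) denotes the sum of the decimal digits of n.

8+0+1+7+2+1+5+3+6+7+3+7+0+8 = 58

58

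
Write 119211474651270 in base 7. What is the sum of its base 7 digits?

42

119211474651270 in base 7 is 34052513321255001.
Digit sum: 3+4+0+5+2+5+1+3+3+2+1+2+5+5+0+0+1 = 42.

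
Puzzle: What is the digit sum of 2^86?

2^86 = 77371252455336267181195264
Sum of its 26 digits: 112.

112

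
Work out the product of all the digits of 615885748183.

51609600

6×1×5×8×8×5×7×4×8×1×8×3 = 51609600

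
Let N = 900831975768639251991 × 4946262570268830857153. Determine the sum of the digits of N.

900831975768639251991 × 4946262570268830857153 = 4455751483845738744152595092999181291841623
Sum of its 43 digits: 207.

207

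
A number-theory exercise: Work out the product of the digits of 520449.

0

5×2×0×4×4×9 = 0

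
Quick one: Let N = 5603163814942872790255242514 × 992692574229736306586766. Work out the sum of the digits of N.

210

5603163814942872790255242514 × 992692574229736306586766 = 5562219111286550213158628023116812943947420912969724
Sum of its 52 digits: 210.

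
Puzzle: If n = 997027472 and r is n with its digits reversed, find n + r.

1271748271

Reverse of 997027472 is 274720799.
997027472 + 274720799 = 1271748271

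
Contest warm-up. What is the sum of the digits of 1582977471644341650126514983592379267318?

185

1+5+8+2+9+7+7+4+7+1+6+4+4+3+4+1+6+5+0+1+2+6+5+1+4+9+8+3+5+9+2+3+7+9+2+6+7+3+1+8 = 185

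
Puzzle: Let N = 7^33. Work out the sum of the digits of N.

127

7^33 = 7730993719707444524137094407
Sum of its 28 digits: 127.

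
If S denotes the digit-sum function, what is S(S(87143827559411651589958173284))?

First digit sum: 146.
1+4+6 = 11.

11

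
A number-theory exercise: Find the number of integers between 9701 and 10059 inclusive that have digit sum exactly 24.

The integers in [9701, 10059] that have digit sum exactly 24: 9708, 9717, 9726, 9735, 9744, 9753, …, 9951, 9960.
24 qualify.

24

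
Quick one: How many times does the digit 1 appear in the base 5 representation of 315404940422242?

1

315404940422242 in base 5 is 312320043304222002432.
The digit 1 appears 1 time.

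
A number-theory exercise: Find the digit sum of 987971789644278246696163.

139

9+8+7+9+7+1+7+8+9+6+4+4+2+7+8+2+4+6+6+9+6+1+6+3 = 139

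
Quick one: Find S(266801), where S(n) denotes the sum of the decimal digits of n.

23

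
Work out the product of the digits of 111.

1

1×1×1 = 1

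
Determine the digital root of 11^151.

2

The digital root of n equals n mod 9 (or 9 when 9 | n), so we need 11^151 mod 9.
11^151 ≡ 2 (mod 9), so the digital root is 2.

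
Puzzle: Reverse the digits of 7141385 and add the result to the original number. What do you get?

Reverse of 7141385 is 5831417.
7141385 + 5831417 = 12972802

12972802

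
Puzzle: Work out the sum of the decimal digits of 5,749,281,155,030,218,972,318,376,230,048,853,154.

5+7+4+9+2+8+1+1+5+5+0+3+0+2+1+8+9+7+2+3+1+8+3+7+6+2+3+0+0+4+8+8+5+3+1+5+4 = 150

150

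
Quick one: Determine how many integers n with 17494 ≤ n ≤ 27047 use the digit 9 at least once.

The integers in [17494, 27047] that use the digit 9 at least once: 17494, 17495, 17496, 17497, 17498, 17499, …, 27029, 27039.
3354 qualify.

3354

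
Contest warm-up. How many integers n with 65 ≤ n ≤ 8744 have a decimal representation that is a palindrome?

171

The integers in [65, 8744] that have a decimal representation that is a palindrome: 66, 77, 88, 99, 101, 111, …, 8558, 8668.
171 qualify.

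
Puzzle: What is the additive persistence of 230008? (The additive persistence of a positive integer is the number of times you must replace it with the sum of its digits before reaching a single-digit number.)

230008 → 13 → 4 (2 steps)

2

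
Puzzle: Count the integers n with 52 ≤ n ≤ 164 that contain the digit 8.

20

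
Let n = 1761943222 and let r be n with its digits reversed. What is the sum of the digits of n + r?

56

Reversal of 1761943222 is 2223491671; 1761943222 + 2223491671 = 3985434893.
Digit sum of 3985434893: 3+9+8+5+4+3+4+8+9+3 = 56.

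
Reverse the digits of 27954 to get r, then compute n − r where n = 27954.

-18018

Reverse of 27954 is 45972.
27954 − 45972 = -18018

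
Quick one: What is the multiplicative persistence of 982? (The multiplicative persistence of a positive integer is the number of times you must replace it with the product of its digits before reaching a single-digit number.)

982 → 144 → 16 → 6 (3 steps)

3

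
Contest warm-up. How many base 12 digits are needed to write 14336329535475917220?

18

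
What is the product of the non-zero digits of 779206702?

74088

7×7×9×2×6×7×2 = 74088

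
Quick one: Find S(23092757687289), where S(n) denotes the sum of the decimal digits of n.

75

2+3+0+9+2+7+5+7+6+8+7+2+8+9 = 75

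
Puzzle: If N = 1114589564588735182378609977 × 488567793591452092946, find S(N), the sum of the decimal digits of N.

1114589564588735182378609977 × 488567793591452092946 = 544552564331175631467948238223444650478886922242
Sum of its 48 digits: 213.

213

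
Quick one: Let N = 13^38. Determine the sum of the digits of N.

178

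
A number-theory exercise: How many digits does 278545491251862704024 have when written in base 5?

30

278545491251862704024 in base 5 is 122143102104112132303323012044, which has 30 digits.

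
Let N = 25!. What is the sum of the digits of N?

72

25! = 15511210043330985984000000
Sum of its 26 digits: 72.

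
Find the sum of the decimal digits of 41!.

144

41! = 33452526613163807108170062053440751665152000000000
Sum of its 50 digits: 144.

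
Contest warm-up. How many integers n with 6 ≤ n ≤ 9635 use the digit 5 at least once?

3366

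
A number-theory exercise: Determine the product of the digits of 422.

4×2×2 = 16

16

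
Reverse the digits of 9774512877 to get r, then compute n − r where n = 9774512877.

Reverse of 9774512877 is 7782154779.
9774512877 − 7782154779 = 1992358098

1992358098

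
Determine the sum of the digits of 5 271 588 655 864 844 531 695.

115

5+2+7+1+5+8+8+6+5+5+8+6+4+8+4+4+5+3+1+6+9+5 = 115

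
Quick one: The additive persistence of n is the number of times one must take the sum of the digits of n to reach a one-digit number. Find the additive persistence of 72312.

2

72312 → 15 → 6 (2 steps)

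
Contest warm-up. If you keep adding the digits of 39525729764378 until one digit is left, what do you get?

5

3+9+5+2+5+7+2+9+7+6+4+3+7+8 = 77
7+7 = 14
1+4 = 5
(Equivalently, 39525729764378 mod 9 = 5.)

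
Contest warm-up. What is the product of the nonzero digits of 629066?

3888

6×2×9×6×6 = 3888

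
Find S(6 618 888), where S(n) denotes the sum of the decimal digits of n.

6+6+1+8+8+8+8 = 45

45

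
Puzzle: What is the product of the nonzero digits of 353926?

3×5×3×9×2×6 = 4860

4860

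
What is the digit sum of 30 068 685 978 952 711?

3+0+0+6+8+6+8+5+9+7+8+9+5+2+7+1+1 = 85

85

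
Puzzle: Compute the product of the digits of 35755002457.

3×5×7×5×5×0×0×2×4×5×7 = 0

0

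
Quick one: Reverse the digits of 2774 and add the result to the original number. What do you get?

7546

Reverse of 2774 is 4772.
2774 + 4772 = 7546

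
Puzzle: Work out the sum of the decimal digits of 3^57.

3^57 = 1570042899082081611640534563
Sum of its 28 digits: 108.

108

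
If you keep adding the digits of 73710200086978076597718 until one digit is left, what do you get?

9

7+3+7+1+0+2+0+0+0+8+6+9+7+8+0+7+6+5+9+7+7+1+8 = 108
1+0+8 = 9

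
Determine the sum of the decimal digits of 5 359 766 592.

5+3+5+9+7+6+6+5+9+2 = 57

57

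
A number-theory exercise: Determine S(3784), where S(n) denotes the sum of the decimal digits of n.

22

3+7+8+4 = 22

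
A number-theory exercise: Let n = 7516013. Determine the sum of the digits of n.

23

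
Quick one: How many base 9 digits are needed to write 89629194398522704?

18

89629194398522704 in base 9 is 533281568157375757, which has 18 digits.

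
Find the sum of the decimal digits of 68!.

68! = 2480035542436830599600990418569171581047399201355367672371710738018221445712183296000000000000000
Sum of its 97 digits: 342.

342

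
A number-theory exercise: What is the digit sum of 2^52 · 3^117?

297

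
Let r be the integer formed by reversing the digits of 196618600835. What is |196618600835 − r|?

Reverse of 196618600835 is 538006816691.
|196618600835 − 538006816691| = 341388215856

341388215856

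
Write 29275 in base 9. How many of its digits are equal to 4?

29275 in base 9 is 44137.
The digit 4 appears 2 times.

2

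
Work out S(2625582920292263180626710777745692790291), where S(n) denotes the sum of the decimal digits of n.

2+6+2+5+5+8+2+9+2+0+2+9+2+2+6+3+1+8+0+6+2+6+7+1+0+7+7+7+7+4+5+6+9+2+7+9+0+2+9+1 = 178

178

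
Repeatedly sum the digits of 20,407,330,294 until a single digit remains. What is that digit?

2+0+4+0+7+3+3+0+2+9+4 = 34
3+4 = 7
(Equivalently, 20,407,330,294 mod 9 = 7.)

7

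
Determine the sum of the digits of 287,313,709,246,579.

2+8+7+3+1+3+7+0+9+2+4+6+5+7+9 = 73

73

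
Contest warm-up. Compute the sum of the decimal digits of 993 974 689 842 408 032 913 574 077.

9+9+3+9+7+4+6+8+9+8+4+2+4+0+8+0+3+2+9+1+3+5+7+4+0+7+7 = 138

138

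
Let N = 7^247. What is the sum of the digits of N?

961

7^247 = 54854957576556865299555219821488223770492611732578777156559174264761635162080802265036764466629721124626962225763674796130798503983561122921577440806764720163706947866621104618064172888180249197159655224615543
Sum of its 209 digits: 961.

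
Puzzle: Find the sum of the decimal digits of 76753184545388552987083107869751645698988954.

7+6+7+5+3+1+8+4+5+4+5+3+8+8+5+5+2+9+8+7+0+8+3+1+0+7+8+6+9+7+5+1+6+4+5+6+9+8+9+8+8+9+5+4 = 246

246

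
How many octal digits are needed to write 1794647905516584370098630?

27

1794647905516584370098630 in base 8 is 574020073224363353045550706, which has 27 digits.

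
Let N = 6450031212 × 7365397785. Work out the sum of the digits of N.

72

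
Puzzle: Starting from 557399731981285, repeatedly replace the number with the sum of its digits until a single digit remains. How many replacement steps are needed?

557399731981285 → 82 → 10 → 1 (3 steps)

3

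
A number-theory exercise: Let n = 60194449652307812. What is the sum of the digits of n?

6+0+1+9+4+4+4+9+6+5+2+3+0+7+8+1+2 = 71

71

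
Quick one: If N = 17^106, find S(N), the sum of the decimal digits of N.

604

17^106 = 26766135124552887016097521663643500133902048469333534861959040834988197217594793260335793214908226610861942156298467158982559089569
Sum of its 131 digits: 604.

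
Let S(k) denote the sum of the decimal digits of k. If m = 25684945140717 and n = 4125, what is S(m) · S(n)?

S(25684945140717) = 2+5+6+8+4+9+4+5+1+4+0+7+1+7 = 63.
S(4125) = 4+1+2+5 = 12.
63 · 12 = 756.

756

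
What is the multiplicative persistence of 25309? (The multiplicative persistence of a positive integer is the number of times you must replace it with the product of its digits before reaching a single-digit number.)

25309 → 0 (1 step)

1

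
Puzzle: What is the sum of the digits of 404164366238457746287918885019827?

4+0+4+1+6+4+3+6+6+2+3+8+4+5+7+7+4+6+2+8+7+9+1+8+8+8+5+0+1+9+8+2+7 = 163

163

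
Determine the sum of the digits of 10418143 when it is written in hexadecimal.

10418143 in base 16 is 9EF7DF.
Digit sum: 9+14+15+7+13+15 = 73.

73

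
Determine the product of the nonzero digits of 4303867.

12096

4×3×3×8×6×7 = 12096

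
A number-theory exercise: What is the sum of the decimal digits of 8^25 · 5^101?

79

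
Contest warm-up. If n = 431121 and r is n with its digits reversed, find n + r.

552255

Reverse of 431121 is 121134.
431121 + 121134 = 552255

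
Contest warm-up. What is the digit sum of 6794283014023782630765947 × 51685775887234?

200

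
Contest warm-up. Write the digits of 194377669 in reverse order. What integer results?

Reversing 194377669 gives 966773491.

966773491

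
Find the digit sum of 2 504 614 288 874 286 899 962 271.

2+5+0+4+6+1+4+2+8+8+8+7+4+2+8+6+8+9+9+9+6+2+2+7+1 = 128

128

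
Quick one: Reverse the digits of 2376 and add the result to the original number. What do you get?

9108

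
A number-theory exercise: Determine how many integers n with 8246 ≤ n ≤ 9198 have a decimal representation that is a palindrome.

The integers in [8246, 9198] that have a decimal representation that is a palindrome: 8338, 8448, 8558, 8668, 8778, 8888, 8998, 9009, 9119.
9 qualify.

9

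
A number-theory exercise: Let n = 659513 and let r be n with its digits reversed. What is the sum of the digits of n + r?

40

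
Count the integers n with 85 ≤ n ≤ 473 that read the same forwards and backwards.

The integers in [85, 473] that read the same forwards and backwards: 88, 99, 101, 111, 121, 131, …, 454, 464.
39 qualify.

39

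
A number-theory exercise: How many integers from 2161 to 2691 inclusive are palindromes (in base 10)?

5

The integers in [2161, 2691] that are palindromes (in base 10): 2222, 2332, 2442, 2552, 2662.
5 qualify.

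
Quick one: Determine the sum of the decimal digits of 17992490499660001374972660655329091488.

1+7+9+9+2+4+9+0+4+9+9+6+6+0+0+0+1+3+7+4+9+7+2+6+6+0+6+5+5+3+2+9+0+9+1+4+8+8 = 180

180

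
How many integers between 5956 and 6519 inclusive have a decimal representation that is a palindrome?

6

The integers in [5956, 6519] that have a decimal representation that is a palindrome: 5995, 6006, 6116, 6226, 6336, 6446.
6 qualify.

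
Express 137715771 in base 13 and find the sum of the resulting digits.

51

137715771 in base 13 is 226BA72B.
Digit sum: 2+2+6+11+10+7+2+11 = 51.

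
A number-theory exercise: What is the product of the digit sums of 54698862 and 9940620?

S(54698862) = 5+4+6+9+8+8+6+2 = 48.
S(9940620) = 9+9+4+0+6+2+0 = 30.
48 · 30 = 1440.

1440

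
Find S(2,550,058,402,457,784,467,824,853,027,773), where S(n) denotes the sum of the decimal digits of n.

2+5+5+0+0+5+8+4+0+2+4+5+7+7+8+4+4+6+7+8+2+4+8+5+3+0+2+7+7+7+3 = 139

139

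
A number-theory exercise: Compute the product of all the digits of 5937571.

5×9×3×7×5×7×1 = 33075

33075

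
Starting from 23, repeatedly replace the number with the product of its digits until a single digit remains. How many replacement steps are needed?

23 → 6 (1 step)

1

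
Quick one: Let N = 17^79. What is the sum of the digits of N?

17^79 = 16049621279626657045143271473566136815663210596611105405894971825820887406128729967604798715821553
Sum of its 98 digits: 440.

440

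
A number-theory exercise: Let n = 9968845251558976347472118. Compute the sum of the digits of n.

134

9+9+6+8+8+4+5+2+5+1+5+5+8+9+7+6+3+4+7+4+7+2+1+1+8 = 134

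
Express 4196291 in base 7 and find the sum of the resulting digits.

4196291 in base 7 is 50445041.
Digit sum: 5+0+4+4+5+0+4+1 = 23.

23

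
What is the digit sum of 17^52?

298

17^52 = 9623740671590430512036973218231244061509899995368999956333424961
Sum of its 64 digits: 298.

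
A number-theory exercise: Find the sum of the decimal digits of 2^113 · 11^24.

2^113 · 11^24 = 102285472060007401736439514188283933649124005869666772713472
Sum of its 60 digits: 248.

248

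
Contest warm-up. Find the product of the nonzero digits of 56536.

5×6×5×3×6 = 2700

2700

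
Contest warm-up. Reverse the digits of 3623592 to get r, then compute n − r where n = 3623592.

670329

Reverse of 3623592 is 2953263.
3623592 − 2953263 = 670329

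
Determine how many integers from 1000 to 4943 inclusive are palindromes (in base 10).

39

The integers in [1000, 4943] that are palindromes (in base 10): 1001, 1111, 1221, 1331, 1441, 1551, …, 4774, 4884.
39 qualify.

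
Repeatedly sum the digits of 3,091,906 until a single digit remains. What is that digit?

1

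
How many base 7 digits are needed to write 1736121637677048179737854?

29

1736121637677048179737854 in base 7 is 35264031261535635465123130623, which has 29 digits.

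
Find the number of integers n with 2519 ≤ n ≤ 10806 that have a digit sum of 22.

500

The integers in [2519, 10806] that have a digit sum of 22: 2569, 2578, 2587, 2596, 2659, 2668, …, 10786, 10795.
500 qualify.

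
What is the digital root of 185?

1+8+5 = 14
1+4 = 5
(Equivalently, 185 mod 9 = 5.)

5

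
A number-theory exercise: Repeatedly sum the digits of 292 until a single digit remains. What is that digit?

4

2+9+2 = 13
1+3 = 4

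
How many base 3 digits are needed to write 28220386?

28220386 in base 3 is 1222002202002111, which has 16 digits.

16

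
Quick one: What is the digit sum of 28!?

90

28! = 304888344611713860501504000000
Sum of its 30 digits: 90.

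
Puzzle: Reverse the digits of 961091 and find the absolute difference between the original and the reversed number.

Reverse of 961091 is 190169.
|961091 − 190169| = 770922

770922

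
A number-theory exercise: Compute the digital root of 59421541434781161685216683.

3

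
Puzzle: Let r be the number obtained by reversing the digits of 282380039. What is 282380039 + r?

1212463321

Reverse of 282380039 is 930083282.
282380039 + 930083282 = 1212463321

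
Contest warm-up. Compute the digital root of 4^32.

7

The digital root of n equals n mod 9 (or 9 when 9 | n), so we need 4^32 mod 9.
4^32 ≡ 7 (mod 9), so the digital root is 7.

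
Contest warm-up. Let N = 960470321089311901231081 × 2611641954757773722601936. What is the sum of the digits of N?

960470321089311901231081 × 2611641954757773722601936 = 2508404586856517112907120025382262680032913972816
Sum of its 49 digits: 192.

192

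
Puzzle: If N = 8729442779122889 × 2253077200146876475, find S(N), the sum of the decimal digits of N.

176

8729442779122889 × 2253077200146876475 = 19668108495628566988142573528136275
Sum of its 35 digits: 176.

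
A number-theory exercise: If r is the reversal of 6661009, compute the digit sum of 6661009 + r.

Reversal of 6661009 is 9001666; 6661009 + 9001666 = 15662675.
Digit sum of 15662675: 1+5+6+6+2+6+7+5 = 38.

38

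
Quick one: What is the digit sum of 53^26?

53^26 = 677910888631357530497167937121955800161416729
Sum of its 45 digits: 208.

208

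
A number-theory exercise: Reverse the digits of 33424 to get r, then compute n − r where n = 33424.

-9009

Reverse of 33424 is 42433.
33424 − 42433 = -9009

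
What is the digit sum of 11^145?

704

11^145 = 10044754989265449822872719757899513342103894362171156885283365731081063200594776099186160122154293016588905573546278596942736287674638310598590861285451
Sum of its 152 digits: 704.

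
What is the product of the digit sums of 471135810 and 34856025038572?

S(471135810) = 4+7+1+1+3+5+8+1+0 = 30.
S(34856025038572) = 3+4+8+5+6+0+2+5+0+3+8+5+7+2 = 58.
30 · 58 = 1740.

1740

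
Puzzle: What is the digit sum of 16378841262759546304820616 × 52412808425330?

156

16378841262759546304820616 × 52412808425330 = 858461069333906204931190250679080603280
Sum of its 39 digits: 156.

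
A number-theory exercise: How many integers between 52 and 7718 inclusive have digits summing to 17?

553

The integers in [52, 7718] that have digits summing to 17: 89, 98, 179, 188, 197, 269, …, 7703, 7712.
553 qualify.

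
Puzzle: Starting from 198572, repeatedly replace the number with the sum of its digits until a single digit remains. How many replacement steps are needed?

198572 → 32 → 5 (2 steps)

2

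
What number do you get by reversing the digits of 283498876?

Reversing 283498876 gives 678894382.

678894382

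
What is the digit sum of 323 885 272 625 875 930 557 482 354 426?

140

3+2+3+8+8+5+2+7+2+6+2+5+8+7+5+9+3+0+5+5+7+4+8+2+3+5+4+4+2+6 = 140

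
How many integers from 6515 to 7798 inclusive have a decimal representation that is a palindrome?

The integers in [6515, 7798] that have a decimal representation that is a palindrome: 6556, 6666, 6776, 6886, 6996, 7007, …, 7667, 7777.
13 qualify.

13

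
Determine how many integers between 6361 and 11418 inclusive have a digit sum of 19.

The integers in [6361, 11418] that have a digit sum of 19: 6364, 6373, 6382, 6391, 6409, 6418, …, 11386, 11395.
323 qualify.

323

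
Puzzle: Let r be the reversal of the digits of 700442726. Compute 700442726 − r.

Reverse of 700442726 is 627244007.
700442726 − 627244007 = 73198719

73198719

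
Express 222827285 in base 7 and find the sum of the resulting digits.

23

222827285 in base 7 is 5344000142.
Digit sum: 5+3+4+4+0+0+0+1+4+2 = 23.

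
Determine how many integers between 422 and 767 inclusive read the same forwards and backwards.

35

The integers in [422, 767] that read the same forwards and backwards: 424, 434, 444, 454, 464, 474, …, 757, 767.
35 qualify.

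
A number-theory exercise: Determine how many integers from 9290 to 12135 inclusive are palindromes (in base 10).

29

The integers in [9290, 12135] that are palindromes (in base 10): 9339, 9449, 9559, 9669, 9779, 9889, …, 12021, 12121.
29 qualify.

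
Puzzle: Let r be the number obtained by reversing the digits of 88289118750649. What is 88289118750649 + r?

182894899948937

Reverse of 88289118750649 is 94605781198288.
88289118750649 + 94605781198288 = 182894899948937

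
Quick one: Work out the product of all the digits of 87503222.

0

8×7×5×0×3×2×2×2 = 0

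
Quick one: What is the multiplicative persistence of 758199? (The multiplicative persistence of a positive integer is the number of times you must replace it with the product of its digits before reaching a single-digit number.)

2

758199 → 22680 → 0 (2 steps)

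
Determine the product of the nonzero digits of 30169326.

3×1×6×9×3×2×6 = 5832

5832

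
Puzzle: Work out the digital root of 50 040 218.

2

5+0+0+4+0+2+1+8 = 20
2+0 = 2
(Equivalently, 50 040 218 mod 9 = 2.)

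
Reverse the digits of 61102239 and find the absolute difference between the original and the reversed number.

Reverse of 61102239 is 93220116.
|61102239 − 93220116| = 32117877

32117877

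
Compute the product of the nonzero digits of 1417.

28

1×4×1×7 = 28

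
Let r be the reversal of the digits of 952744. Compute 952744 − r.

Reverse of 952744 is 447259.
952744 − 447259 = 505485

505485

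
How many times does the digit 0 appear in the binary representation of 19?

19 in base 2 is 10011.
The digit 0 appears 2 times.

2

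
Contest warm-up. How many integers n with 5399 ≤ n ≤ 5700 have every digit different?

The integers in [5399, 5700] that have every digit different: 5401, 5402, 5403, 5406, 5407, 5408, …, 5697, 5698.
112 qualify.

112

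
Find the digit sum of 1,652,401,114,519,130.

44

1+6+5+2+4+0+1+1+1+4+5+1+9+1+3+0 = 44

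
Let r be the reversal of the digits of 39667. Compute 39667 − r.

Reverse of 39667 is 76693.
39667 − 76693 = -37026

-37026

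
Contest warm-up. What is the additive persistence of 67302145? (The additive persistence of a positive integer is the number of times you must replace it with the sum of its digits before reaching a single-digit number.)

67302145 → 28 → 10 → 1 (3 steps)

3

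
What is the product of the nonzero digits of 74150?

140

7×4×1×5 = 140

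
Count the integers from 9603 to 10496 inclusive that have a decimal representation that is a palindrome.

9

The integers in [9603, 10496] that have a decimal representation that is a palindrome: 9669, 9779, 9889, 9999, 10001, 10101, 10201, 10301, 10401.
9 qualify.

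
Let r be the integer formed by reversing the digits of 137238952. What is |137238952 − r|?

Reverse of 137238952 is 259832731.
|137238952 − 259832731| = 122593779

122593779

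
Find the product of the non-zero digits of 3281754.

3×2×8×1×7×5×4 = 6720

6720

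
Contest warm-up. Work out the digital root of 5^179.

2

The digital root of n equals n mod 9 (or 9 when 9 | n), so we need 5^179 mod 9.
5^179 ≡ 2 (mod 9), so the digital root is 2.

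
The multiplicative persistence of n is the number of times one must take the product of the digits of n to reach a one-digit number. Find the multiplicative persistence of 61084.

61084 → 0 (1 step)

1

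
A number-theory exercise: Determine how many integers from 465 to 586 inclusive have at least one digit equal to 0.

The integers in [465, 586] that have at least one digit equal to 0: 470, 480, 490, 500, 501, 502, …, 570, 580.
21 qualify.

21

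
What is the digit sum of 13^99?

13^99 = 190718085458920964116236375748835779710674959067303165370168392262012207679844273858329666379998629245551661077
Sum of its 111 digits: 532.

532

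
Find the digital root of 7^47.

The digital root of n equals n mod 9 (or 9 when 9 | n), so we need 7^47 mod 9.
7^47 ≡ 4 (mod 9), so the digital root is 4.

4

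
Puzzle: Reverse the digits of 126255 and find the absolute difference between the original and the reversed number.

Reverse of 126255 is 552621.
|126255 − 552621| = 426366

426366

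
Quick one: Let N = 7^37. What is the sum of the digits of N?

7^37 = 18562115921017574302453163671207
Sum of its 32 digits: 115.

115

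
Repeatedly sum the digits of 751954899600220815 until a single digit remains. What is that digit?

7+5+1+9+5+4+8+9+9+6+0+0+2+2+0+8+1+5 = 81
8+1 = 9

9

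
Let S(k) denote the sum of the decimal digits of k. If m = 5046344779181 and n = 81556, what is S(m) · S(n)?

S(5046344779181) = 5+0+4+6+3+4+4+7+7+9+1+8+1 = 59.
S(81556) = 8+1+5+5+6 = 25.
59 · 25 = 1475.

1475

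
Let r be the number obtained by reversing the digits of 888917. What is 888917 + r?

Reverse of 888917 is 719888.
888917 + 719888 = 1608805

1608805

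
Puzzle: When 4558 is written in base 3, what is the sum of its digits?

8

4558 in base 3 is 20020211.
Digit sum: 2+0+0+2+0+2+1+1 = 8.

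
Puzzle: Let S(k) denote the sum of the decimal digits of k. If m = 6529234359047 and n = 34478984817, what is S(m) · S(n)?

3717

S(6529234359047) = 6+5+2+9+2+3+4+3+5+9+0+4+7 = 59.
S(34478984817) = 3+4+4+7+8+9+8+4+8+1+7 = 63.
59 · 63 = 3717.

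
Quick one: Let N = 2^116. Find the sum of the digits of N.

166

2^116 = 83076749736557242056487941267521536
Sum of its 35 digits: 166.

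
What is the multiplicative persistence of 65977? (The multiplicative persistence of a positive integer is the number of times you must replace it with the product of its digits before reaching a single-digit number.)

65977 → 13230 → 0 (2 steps)

2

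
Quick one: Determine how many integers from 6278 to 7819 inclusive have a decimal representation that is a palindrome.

The integers in [6278, 7819] that have a decimal representation that is a palindrome: 6336, 6446, 6556, 6666, 6776, 6886, …, 7667, 7777.
15 qualify.

15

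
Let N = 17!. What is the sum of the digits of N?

63

17! = 355687428096000
Sum of its 15 digits: 63.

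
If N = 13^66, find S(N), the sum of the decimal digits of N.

325

13^66 = 33133037516798621392881499511582656606724154320695568102640872889340074409
Sum of its 74 digits: 325.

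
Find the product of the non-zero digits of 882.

8×8×2 = 128

128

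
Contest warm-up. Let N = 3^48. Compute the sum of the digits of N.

117

3^48 = 79766443076872509863361
Sum of its 23 digits: 117.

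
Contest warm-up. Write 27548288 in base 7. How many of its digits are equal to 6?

1

27548288 in base 7 is 453104465.
The digit 6 appears 1 time.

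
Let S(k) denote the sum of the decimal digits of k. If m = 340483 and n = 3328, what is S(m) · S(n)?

S(340483) = 3+4+0+4+8+3 = 22.
S(3328) = 3+3+2+8 = 16.
22 · 16 = 352.

352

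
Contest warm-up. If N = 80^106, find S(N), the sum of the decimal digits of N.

424

80^106 = 5339967589802275205987554265423880286506761305891631924867604019555549314451601375057405217341440000000000000000000000000000000000000000000000000000000000000000000000000000000000000000000000000000000000
Sum of its 202 digits: 424.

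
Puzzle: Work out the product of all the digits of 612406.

6×1×2×4×0×6 = 0

0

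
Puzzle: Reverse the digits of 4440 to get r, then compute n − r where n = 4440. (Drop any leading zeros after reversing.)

3996

Reverse of 4440 is 444.
4440 − 444 = 3996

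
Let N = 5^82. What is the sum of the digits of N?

247

5^82 = 2067951531382569187178521730174907133914530277252197265625
Sum of its 58 digits: 247.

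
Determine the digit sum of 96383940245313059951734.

103

9+6+3+8+3+9+4+0+2+4+5+3+1+3+0+5+9+9+5+1+7+3+4 = 103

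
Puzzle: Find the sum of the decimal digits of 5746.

22

5+7+4+6 = 22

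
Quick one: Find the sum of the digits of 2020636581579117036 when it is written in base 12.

2020636581579117036 in base 12 is AB197A0A84926A090.
Digit sum: 10+11+1+9+7+10+0+10+8+4+9+2+6+10+0+9+0 = 106.

106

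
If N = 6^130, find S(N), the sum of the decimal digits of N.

468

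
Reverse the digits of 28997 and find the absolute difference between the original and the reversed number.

Reverse of 28997 is 79982.
|28997 − 79982| = 50985

50985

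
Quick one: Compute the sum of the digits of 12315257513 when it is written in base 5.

17

12315257513 in base 5 is 200210201220023.
Digit sum: 2+0+0+2+1+0+2+0+1+2+2+0+0+2+3 = 17.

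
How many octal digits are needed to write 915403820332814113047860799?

30

915403820332814113047860799 in base 8 is 572464231044124777207551053077, which has 30 digits.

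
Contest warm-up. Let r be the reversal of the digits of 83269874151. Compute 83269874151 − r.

68121977913

Reverse of 83269874151 is 15147896238.
83269874151 − 15147896238 = 68121977913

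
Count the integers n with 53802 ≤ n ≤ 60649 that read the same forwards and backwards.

69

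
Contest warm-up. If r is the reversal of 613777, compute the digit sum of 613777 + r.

Reversal of 613777 is 777316; 613777 + 777316 = 1391093.
Digit sum of 1391093: 1+3+9+1+0+9+3 = 26.

26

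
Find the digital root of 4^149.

7

The digital root of n equals n mod 9 (or 9 when 9 | n), so we need 4^149 mod 9.
4^149 ≡ 7 (mod 9), so the digital root is 7.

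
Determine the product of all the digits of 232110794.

0

2×3×2×1×1×0×7×9×4 = 0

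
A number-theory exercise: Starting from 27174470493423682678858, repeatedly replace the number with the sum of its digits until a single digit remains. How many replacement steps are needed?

2

27174470493423682678858 → 115 → 7 (2 steps)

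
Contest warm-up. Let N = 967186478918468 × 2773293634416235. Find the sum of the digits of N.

967186478918468 × 2773293634416235 = 2682292105278039373485340527980
Sum of its 31 digits: 134.

134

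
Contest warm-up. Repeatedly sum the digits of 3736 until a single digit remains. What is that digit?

3+7+3+6 = 19
1+9 = 10
1+0 = 1

1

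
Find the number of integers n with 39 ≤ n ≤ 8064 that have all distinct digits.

4270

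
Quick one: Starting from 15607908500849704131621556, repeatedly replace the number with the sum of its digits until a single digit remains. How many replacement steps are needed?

2

15607908500849704131621556 → 103 → 4 (2 steps)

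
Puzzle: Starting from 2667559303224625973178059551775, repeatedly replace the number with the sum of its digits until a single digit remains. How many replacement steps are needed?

3

2667559303224625973178059551775 → 146 → 11 → 2 (3 steps)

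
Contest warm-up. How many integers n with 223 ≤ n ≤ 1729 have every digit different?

The integers in [223, 1729] that have every digit different: 230, 231, 234, 235, 236, 237, …, 1728, 1729.
910 qualify.

910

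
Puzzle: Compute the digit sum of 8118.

8+1+1+8 = 18

18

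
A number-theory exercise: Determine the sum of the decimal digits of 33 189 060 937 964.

68

3+3+1+8+9+0+6+0+9+3+7+9+6+4 = 68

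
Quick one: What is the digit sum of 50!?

216

50! = 30414093201713378043612608166064768844377641568960512000000000000
Sum of its 65 digits: 216.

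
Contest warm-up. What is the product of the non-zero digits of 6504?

120

6×5×4 = 120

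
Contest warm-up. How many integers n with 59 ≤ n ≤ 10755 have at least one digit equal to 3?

The integers in [59, 10755] that have at least one digit equal to 3: 63, 73, 83, 93, 103, 113, …, 10743, 10753.
3653 qualify.

3653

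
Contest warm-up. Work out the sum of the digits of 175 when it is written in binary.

6

175 in base 2 is 10101111.
Digit sum: 1+0+1+0+1+1+1+1 = 6.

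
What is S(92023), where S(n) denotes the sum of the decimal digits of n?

16

9+2+0+2+3 = 16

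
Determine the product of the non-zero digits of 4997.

2268

4×9×9×7 = 2268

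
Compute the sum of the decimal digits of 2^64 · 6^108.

2^64 · 6^108 = 20242062614818567940794589639143253548010370763292168792637543493440209052432050348635058211947550867456
Sum of its 104 digits: 441.

441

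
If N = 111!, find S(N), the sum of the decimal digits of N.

111! = 1762952551090244663872161047107075788761409536026565516041574063347346955087248316436555574598462315773196047662837978913145847497199871623320096254145331200000000000000000000000000
Sum of its 181 digits: 693.

693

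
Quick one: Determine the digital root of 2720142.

2+7+2+0+1+4+2 = 18
1+8 = 9

9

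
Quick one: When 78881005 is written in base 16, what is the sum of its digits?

78881005 in base 16 is 4B3A0ED.
Digit sum: 4+11+3+10+0+14+13 = 55.

55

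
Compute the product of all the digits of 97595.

14175

9×7×5×9×5 = 14175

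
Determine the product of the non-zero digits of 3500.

3×5 = 15

15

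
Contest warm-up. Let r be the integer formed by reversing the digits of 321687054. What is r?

450786123

Reversing 321687054 gives 450786123.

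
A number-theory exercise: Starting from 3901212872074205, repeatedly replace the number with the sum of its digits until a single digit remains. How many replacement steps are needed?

2

3901212872074205 → 53 → 8 (2 steps)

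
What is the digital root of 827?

8

8+2+7 = 17
1+7 = 8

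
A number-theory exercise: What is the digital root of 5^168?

The digital root of n equals n mod 9 (or 9 when 9 | n), so we need 5^168 mod 9.
5^168 ≡ 1 (mod 9), so the digital root is 1.

1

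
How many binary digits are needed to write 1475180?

1475180 in base 2 is 101101000001001101100, which has 21 digits.

21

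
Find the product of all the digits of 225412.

160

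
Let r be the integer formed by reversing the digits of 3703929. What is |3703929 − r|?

5589144

Reverse of 3703929 is 9293073.
|3703929 − 9293073| = 5589144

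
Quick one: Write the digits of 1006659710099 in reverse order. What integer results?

Reversing 1006659710099 gives 9900179566001.

9900179566001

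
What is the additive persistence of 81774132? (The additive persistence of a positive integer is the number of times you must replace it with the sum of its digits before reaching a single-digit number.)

2

81774132 → 33 → 6 (2 steps)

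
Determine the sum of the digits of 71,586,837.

45

7+1+5+8+6+8+3+7 = 45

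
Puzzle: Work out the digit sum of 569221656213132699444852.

105

5+6+9+2+2+1+6+5+6+2+1+3+1+3+2+6+9+9+4+4+4+8+5+2 = 105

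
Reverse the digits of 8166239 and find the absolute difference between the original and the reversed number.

Reverse of 8166239 is 9326618.
|8166239 − 9326618| = 1160379

1160379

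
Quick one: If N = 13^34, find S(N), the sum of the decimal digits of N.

193

13^34 = 74829695578286078013428929473144712489
Sum of its 38 digits: 193.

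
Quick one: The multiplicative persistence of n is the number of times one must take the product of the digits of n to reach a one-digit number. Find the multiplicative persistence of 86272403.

1

86272403 → 0 (1 step)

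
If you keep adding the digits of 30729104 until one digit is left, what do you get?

8

3+0+7+2+9+1+0+4 = 26
2+6 = 8
(Equivalently, 30729104 mod 9 = 8.)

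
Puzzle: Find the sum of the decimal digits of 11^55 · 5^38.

11^55 · 5^38 = 687793153597442521230373889766022249550333525477340311790976556949317455291748046875
Sum of its 84 digits: 392.

392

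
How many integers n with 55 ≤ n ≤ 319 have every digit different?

The integers in [55, 319] that have every digit different: 56, 57, 58, 59, 60, 61, …, 318, 319.
200 qualify.

200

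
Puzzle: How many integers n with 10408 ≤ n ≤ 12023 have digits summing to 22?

63

The integers in [10408, 12023] that have digits summing to 22: 10489, 10498, 10579, 10588, 10597, 10669, …, 11983, 11992.
63 qualify.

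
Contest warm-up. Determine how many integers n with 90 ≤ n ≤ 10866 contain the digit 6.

3667

The integers in [90, 10866] that contain the digit 6: 96, 106, 116, 126, 136, 146, …, 10865, 10866.
3667 qualify.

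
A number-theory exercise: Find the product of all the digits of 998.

9×9×8 = 648

648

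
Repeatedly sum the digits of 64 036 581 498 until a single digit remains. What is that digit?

9

6+4+0+3+6+5+8+1+4+9+8 = 54
5+4 = 9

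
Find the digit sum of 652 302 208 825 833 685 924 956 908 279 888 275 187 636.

6+5+2+3+0+2+2+0+8+8+2+5+8+3+3+6+8+5+9+2+4+9+5+6+9+0+8+2+7+9+8+8+8+2+7+5+1+8+7+6+3+6 = 215

215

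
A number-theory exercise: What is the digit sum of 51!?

198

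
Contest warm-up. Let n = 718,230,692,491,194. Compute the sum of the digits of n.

7+1+8+2+3+0+6+9+2+4+9+1+1+9+4 = 66

66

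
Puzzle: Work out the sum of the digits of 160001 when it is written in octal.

16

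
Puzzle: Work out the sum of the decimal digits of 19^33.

226

19^33 = 1580770532156861979997149793605296459437459
Sum of its 43 digits: 226.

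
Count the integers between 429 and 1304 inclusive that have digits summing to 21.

The integers in [429, 1304] that have digits summing to 21: 489, 498, 579, 588, 597, 669, …, 993, 1299.
28 qualify.

28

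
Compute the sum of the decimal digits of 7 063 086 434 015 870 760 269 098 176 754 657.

7+0+6+3+0+8+6+4+3+4+0+1+5+8+7+0+7+6+0+2+6+9+0+9+8+1+7+6+7+5+4+6+5+7 = 157

157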